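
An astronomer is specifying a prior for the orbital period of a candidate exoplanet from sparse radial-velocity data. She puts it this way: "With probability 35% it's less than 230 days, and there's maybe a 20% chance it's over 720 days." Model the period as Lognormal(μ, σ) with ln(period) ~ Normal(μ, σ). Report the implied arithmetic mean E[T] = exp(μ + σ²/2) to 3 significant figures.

E[T] ≈ 507 days

If T ~ Lognormal(μ,σ) then ln T ~ Normal(μ,σ), so the p-quantile of ln T is μ + z_p·σ.
ln(230) = 5.438 and ln(720) = 6.579; z_{0.35} = -0.3853, z_{0.8} = 0.8416.
σ = (6.579 − 5.438)/(0.8416 − (-0.3853)) = 0.930.
μ = 5.438 − (-0.3853)·0.930 = 5.796.
E[T] = exp(μ + σ²/2) = exp(5.796 + 0.4325) = 507 days.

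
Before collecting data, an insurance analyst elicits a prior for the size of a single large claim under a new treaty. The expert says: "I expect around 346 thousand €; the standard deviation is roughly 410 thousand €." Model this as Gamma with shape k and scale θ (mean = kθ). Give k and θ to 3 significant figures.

For Gamma(k, scale θ): mean = kθ, variance = kθ², so CV = 1/√k.
CV = SD/mean = 410/346 = 1.185, hence k = 1/CV² = 0.712.
Then θ = mean/k = 346/0.712 = 486.

k ≈ 0.712, θ ≈ 486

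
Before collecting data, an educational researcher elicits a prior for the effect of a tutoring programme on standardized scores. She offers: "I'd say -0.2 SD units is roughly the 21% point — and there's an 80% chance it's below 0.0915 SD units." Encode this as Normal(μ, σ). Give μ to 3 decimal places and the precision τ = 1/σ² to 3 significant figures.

μ = -0.057, τ = 32

The p-quantile of Normal(μ,σ) is μ + z_p·σ, with z_{0.21} = -0.8064 and z_{0.8} = 0.8416.
Eliminate σ: μ = (z₂·x₁ − z₁·x₂)/(z₂ − z₁) = (0.8416·-0.2 − (-0.8064)·0.0915)/1.648 = -0.057.
Then σ = (x₂ − x₁)/(z₂ − z₁) = (0.0915 − -0.2)/1.648 = 0.177.
Precision τ = 1/σ² = 1/0.1769² = 32.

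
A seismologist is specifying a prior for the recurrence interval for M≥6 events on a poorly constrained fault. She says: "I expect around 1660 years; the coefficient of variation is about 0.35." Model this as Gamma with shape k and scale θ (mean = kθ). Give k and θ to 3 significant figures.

For Gamma(k, scale θ): mean = kθ, variance = kθ², so CV = 1/√k.
CV = 0.35, hence k = 1/CV² = 8.16.
Then θ = mean/k = 1660/8.16 = 203.

k ≈ 8.16, θ ≈ 203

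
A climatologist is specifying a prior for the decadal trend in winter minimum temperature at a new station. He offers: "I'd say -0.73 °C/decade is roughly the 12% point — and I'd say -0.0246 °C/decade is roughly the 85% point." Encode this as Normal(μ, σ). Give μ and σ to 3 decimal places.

For Normal(μ,σ), the p-quantile is μ + z_p·σ. Here z_{0.12} = -1.175, z_{0.85} = 1.036.
So -0.73 = μ − 1.175σ and -0.0246 = μ + 1.036σ.
Subtracting: σ = (-0.0246 − -0.73)/(1.036 − (-1.175)) = 0.319.
Then μ = -0.73 − (-1.175)·0.319 = -0.355.

μ = -0.355, σ = 0.319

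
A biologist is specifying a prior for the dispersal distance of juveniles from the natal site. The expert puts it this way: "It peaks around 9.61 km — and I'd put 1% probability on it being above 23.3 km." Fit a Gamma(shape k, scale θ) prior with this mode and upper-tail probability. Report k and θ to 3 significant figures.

Gamma(k,θ) with k>1 has mode (k−1)θ, so θ = 9.61/(k−1).
Need P(X < 23.3) = 0.99 with θ tied to k this way. Start at k = 2, θ = 9.61: P(X<23.3) ≈ 0.697.
Too low — raise k to concentrate. Iterating converges to k ≈ 7.02.
Then θ = 9.61/(7.02−1) ≈ 1.6.

k ≈ 7.02, θ ≈ 1.6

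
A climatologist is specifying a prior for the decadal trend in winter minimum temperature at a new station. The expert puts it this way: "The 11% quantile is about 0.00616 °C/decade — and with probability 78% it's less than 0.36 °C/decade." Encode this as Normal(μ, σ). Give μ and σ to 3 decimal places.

The p-quantile of Normal(μ,σ) is μ + z_p·σ, with z_{0.11} = -1.227 and z_{0.78} = 0.7722.
Eliminate σ: μ = (z₂·x₁ − z₁·x₂)/(z₂ − z₁) = (0.7722·0.00616 − (-1.227)·0.36)/1.999 = 0.223.
Then σ = (x₂ − x₁)/(z₂ − z₁) = (0.36 − 0.00616)/1.999 = 0.177.

μ = 0.223, σ = 0.177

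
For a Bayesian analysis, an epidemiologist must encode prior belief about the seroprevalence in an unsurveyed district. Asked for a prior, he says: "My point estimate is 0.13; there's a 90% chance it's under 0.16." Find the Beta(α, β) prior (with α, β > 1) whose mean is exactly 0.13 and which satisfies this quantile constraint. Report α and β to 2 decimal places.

With mean 0.13 fixed, write α = 0.13s, β = 0.87s where s = α+β.
Need P(θ < 0.16) = 0.9 under Beta(0.13s, 0.87s). Normal approximation: (q−m)/√(m(1−m)/s) ≈ z_{0.9} = 1.28, so s ≈ 0.13·0.87·(1.28)²/(0.16−0.13)² = 206.4.
At s = 206.4: P(θ<0.16) ≈ 0.896. Adjusting to match 0.9 gives s ≈ 215.20.
So α = 0.13·215.20 ≈ 27.98, β = 0.87·215.20 ≈ 187.22.

α ≈ 27.98, β ≈ 187.22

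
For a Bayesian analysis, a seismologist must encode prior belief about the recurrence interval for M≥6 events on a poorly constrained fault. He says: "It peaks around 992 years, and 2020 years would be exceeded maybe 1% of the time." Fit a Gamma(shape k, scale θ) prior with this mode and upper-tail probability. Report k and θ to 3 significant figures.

Gamma(k,θ) with k>1 has mode (k−1)θ, so θ = 992/(k−1).
Need P(X < 2020) = 0.99 with θ tied to k this way. Start at k = 2, θ = 992: P(X<2020) ≈ 0.604.
Too low — raise k to concentrate. Iterating converges to k ≈ 10.7.
Then θ = 992/(10.7−1) ≈ 102.

k ≈ 10.7, θ ≈ 102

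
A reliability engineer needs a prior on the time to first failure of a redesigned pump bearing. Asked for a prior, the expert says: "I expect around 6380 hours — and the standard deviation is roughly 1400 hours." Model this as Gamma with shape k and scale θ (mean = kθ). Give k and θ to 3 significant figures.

k ≈ 20.8, θ ≈ 307

For Gamma(k, scale θ): mean = kθ, variance = kθ², so CV = 1/√k.
CV = SD/mean = 1400/6380 = 0.2194, hence k = 1/CV² = 20.8.
Then θ = mean/k = 6380/20.8 = 307.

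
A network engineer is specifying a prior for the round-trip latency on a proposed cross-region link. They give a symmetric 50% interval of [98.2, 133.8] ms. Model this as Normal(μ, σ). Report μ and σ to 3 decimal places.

A symmetric 50% interval runs μ ± z·σ with z = 0.6745.
Half-width = 17.8, so σ = 17.8/0.6745 = 26.390.
μ is the interval midpoint, 116.000.

μ = 116.000, σ = 26.390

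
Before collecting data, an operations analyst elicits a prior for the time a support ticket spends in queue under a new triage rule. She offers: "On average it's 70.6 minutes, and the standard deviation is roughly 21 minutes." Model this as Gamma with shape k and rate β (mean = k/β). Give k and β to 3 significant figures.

For Gamma(k, rate β): mean = k/β, variance = k/β², so CV = 1/√k.
CV = SD/mean = 21/70.6 = 0.2975, hence k = 1/CV² = 11.3.
Then β = k/mean = 11.3/70.6 = 0.16.

k ≈ 11.3, β ≈ 0.16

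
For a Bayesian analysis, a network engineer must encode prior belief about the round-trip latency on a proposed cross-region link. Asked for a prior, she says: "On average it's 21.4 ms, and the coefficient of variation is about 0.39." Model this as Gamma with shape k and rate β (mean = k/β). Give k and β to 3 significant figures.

For Gamma(k, rate β): mean = k/β, variance = k/β², so CV = 1/√k.
CV = 0.39, hence k = 1/CV² = 6.57.
Then β = k/mean = 6.57/21.4 = 0.307.

k ≈ 6.57, β ≈ 0.307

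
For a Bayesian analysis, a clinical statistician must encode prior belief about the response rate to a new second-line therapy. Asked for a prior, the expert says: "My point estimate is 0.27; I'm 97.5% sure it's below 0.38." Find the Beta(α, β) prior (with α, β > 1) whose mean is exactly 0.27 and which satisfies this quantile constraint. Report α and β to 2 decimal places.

α ≈ 18.58, β ≈ 50.24

With mean 0.27 fixed, write α = 0.27s, β = 0.73s where s = α+β.
Need P(θ < 0.38) = 0.975 under Beta(0.27s, 0.73s). Normal approximation: (q−m)/√(m(1−m)/s) ≈ z_{0.975} = 1.96, so s ≈ 0.27·0.73·(1.96)²/(0.38−0.27)² = 62.6.
At s = 62.6: P(θ<0.38) ≈ 0.969. Adjusting to match 0.975 gives s ≈ 68.82.
So α = 0.27·68.82 ≈ 18.58, β = 0.73·68.82 ≈ 50.24.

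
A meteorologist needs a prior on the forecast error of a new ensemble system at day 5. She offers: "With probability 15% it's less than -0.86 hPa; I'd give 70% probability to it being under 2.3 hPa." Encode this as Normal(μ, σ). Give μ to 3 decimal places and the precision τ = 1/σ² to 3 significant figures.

μ = 1.238, τ = 0.244

The p-quantile of Normal(μ,σ) is μ + z_p·σ, with z_{0.15} = -1.036 and z_{0.7} = 0.5244.
Eliminate σ: μ = (z₂·x₁ − z₁·x₂)/(z₂ − z₁) = (0.5244·-0.86 − (-1.036)·2.3)/1.561 = 1.238.
Then σ = (x₂ − x₁)/(z₂ − z₁) = (2.3 − -0.86)/1.561 = 2.025.
Precision τ = 1/σ² = 1/2.025² = 0.244.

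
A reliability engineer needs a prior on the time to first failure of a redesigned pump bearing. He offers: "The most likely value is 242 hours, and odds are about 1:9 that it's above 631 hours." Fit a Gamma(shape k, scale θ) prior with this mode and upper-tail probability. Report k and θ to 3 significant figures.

k ≈ 3.09, θ ≈ 116

Gamma(k,θ) with k>1 has mode (k−1)θ, so θ = 242/(k−1).
Need P(X < 631) = 0.9 with θ tied to k this way. Start at k = 2, θ = 242: P(X<631) ≈ 0.734.
Too low — raise k to concentrate. Iterating converges to k ≈ 3.09.
Then θ = 242/(3.09−1) ≈ 116.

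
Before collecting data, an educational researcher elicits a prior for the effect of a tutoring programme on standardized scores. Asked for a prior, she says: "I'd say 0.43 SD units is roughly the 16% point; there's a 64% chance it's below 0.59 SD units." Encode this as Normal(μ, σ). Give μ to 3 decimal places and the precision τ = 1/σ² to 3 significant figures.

μ = 0.548, τ = 71.5

The p-quantile of Normal(μ,σ) is μ + z_p·σ, with z_{0.16} = -0.9945 and z_{0.64} = 0.3585.
Eliminate σ: μ = (z₂·x₁ − z₁·x₂)/(z₂ − z₁) = (0.3585·0.43 − (-0.9945)·0.59)/1.353 = 0.548.
Then σ = (x₂ − x₁)/(z₂ − z₁) = (0.59 − 0.43)/1.353 = 0.118.
Precision τ = 1/σ² = 1/0.1183² = 71.5.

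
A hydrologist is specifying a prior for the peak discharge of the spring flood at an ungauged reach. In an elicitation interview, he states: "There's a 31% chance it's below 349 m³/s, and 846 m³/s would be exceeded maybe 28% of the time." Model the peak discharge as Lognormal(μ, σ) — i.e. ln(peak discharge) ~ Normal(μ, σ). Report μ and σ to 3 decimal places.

If T ~ Lognormal(μ,σ) then ln T ~ Normal(μ,σ), so the p-quantile of ln T is μ + z_p·σ.
ln(349) = 5.855 and ln(846) = 6.741; z_{0.31} = -0.4959, z_{0.72} = 0.5828.
σ = (6.741 − 5.855)/(0.5828 − (-0.4959)) = 0.821.
μ = 5.855 − (-0.4959)·0.821 = 6.262.

μ ≈ 6.262, σ ≈ 0.821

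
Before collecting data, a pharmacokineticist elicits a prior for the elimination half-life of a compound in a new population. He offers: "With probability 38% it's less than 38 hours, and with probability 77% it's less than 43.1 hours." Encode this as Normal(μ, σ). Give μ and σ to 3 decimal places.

μ = 39.492, σ = 4.884

The p-quantile of Normal(μ,σ) is μ + z_p·σ, with z_{0.38} = -0.3055 and z_{0.77} = 0.7388.
Eliminate σ: μ = (z₂·x₁ − z₁·x₂)/(z₂ − z₁) = (0.7388·38 − (-0.3055)·43.1)/1.044 = 39.492.
Then σ = (x₂ − x₁)/(z₂ − z₁) = (43.1 − 38)/1.044 = 4.884.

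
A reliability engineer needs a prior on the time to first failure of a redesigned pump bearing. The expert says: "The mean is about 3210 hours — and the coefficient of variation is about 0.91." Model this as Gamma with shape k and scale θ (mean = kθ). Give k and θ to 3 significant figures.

For Gamma(k, scale θ): mean = kθ, variance = kθ², so CV = 1/√k.
CV = 0.91, hence k = 1/CV² = 1.21.
Then θ = mean/k = 3210/1.21 = 2660.

k ≈ 1.21, θ ≈ 2660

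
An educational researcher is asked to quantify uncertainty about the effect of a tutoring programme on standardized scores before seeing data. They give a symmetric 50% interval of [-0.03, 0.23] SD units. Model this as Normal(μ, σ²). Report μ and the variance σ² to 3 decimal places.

A symmetric 50% interval runs μ ± z·σ with z = 0.6745.
Half-width = 0.13, so σ = 0.13/0.6745 = 0.1927 and σ² = 0.037.
μ is the interval midpoint, 0.100.

μ = 0.100, σ² = 0.037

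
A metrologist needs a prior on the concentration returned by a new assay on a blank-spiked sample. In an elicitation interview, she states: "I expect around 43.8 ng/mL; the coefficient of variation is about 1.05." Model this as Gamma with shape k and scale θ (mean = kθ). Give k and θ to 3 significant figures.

k ≈ 0.907, θ ≈ 48.3

For Gamma(k, scale θ): mean = kθ, variance = kθ², so CV = 1/√k.
CV = 1.05, hence k = 1/CV² = 0.907.
Then θ = mean/k = 43.8/0.907 = 48.3.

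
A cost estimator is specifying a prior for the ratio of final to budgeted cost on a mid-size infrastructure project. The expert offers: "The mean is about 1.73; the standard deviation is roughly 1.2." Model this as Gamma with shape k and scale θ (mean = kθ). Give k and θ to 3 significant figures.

k ≈ 2.08, θ ≈ 0.832

For Gamma(k, scale θ): mean = kθ, variance = kθ², so CV = 1/√k.
CV = SD/mean = 1.2/1.73 = 0.6936, hence k = 1/CV² = 2.08.
Then θ = mean/k = 1.73/2.08 = 0.832.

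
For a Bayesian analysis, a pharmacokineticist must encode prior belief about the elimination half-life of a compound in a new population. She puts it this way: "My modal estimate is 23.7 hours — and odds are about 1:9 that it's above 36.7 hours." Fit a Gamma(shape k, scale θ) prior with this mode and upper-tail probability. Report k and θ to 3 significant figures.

Gamma(k,θ) with k>1 has mode (k−1)θ, so θ = 23.7/(k−1).
Need P(X < 36.7) = 0.9 with θ tied to k this way. Start at k = 2, θ = 23.7: P(X<36.7) ≈ 0.458.
Too low — raise k to concentrate. Iterating converges to k ≈ 10.8.
Then θ = 23.7/(10.8−1) ≈ 2.42.

k ≈ 10.8, θ ≈ 2.42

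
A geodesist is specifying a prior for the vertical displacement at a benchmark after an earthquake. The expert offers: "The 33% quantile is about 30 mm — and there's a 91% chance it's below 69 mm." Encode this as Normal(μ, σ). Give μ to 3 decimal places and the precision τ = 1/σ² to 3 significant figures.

The p-quantile of Normal(μ,σ) is μ + z_p·σ, with z_{0.33} = -0.4399 and z_{0.91} = 1.341.
Eliminate σ: μ = (z₂·x₁ − z₁·x₂)/(z₂ − z₁) = (1.341·30 − (-0.4399)·69)/1.781 = 39.635.
Then σ = (x₂ − x₁)/(z₂ − z₁) = (69 − 30)/1.781 = 21.902.
Precision τ = 1/σ² = 1/21.9² = 0.00208.

μ = 39.635, τ = 0.00208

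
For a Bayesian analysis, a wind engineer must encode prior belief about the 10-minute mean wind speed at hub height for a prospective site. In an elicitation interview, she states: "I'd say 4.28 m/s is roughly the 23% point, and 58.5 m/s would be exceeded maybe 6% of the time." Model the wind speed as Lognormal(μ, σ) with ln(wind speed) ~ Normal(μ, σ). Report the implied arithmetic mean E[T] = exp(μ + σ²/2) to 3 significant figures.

If T ~ Lognormal(μ,σ) then ln T ~ Normal(μ,σ), so the p-quantile of ln T is μ + z_p·σ.
ln(4.28) = 1.454 and ln(58.5) = 4.069; z_{0.23} = -0.7388, z_{0.94} = 1.555.
σ = (4.069 − 1.454)/(1.555 − (-0.7388)) = 1.140.
μ = 1.454 − (-0.7388)·1.140 = 2.296.
E[T] = exp(μ + σ²/2) = exp(2.296 + 0.6500) = 19 m/s.

E[T] ≈ 19 m/s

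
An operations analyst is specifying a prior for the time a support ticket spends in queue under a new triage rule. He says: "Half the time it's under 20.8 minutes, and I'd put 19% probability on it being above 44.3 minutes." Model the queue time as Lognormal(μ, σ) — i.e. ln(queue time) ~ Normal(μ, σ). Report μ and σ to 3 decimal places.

μ ≈ 3.035, σ ≈ 0.861

If T ~ Lognormal(μ,σ) then ln T ~ Normal(μ,σ), so the p-quantile of ln T is μ + z_p·σ.
ln(20.8) = 3.035 and ln(44.3) = 3.791; z_{0.5} = 0, z_{0.81} = 0.8779.
σ = (3.791 − 3.035)/(0.8779 − (0)) = 0.861.
μ = 3.035 − (0)·0.861 = 3.035.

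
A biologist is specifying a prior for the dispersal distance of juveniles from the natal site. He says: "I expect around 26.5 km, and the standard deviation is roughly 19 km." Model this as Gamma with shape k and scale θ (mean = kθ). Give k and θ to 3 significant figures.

For Gamma(k, scale θ): mean = kθ, variance = kθ², so CV = 1/√k.
CV = SD/mean = 19/26.5 = 0.717, hence k = 1/CV² = 1.95.
Then θ = mean/k = 26.5/1.95 = 13.6.

k ≈ 1.95, θ ≈ 13.6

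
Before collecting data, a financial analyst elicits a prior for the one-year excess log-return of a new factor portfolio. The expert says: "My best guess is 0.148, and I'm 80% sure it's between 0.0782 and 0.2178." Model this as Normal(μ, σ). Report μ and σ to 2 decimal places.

μ = 0.15, σ = 0.05

A symmetric 80% interval runs μ ± z·σ with z = 1.282.
Half-width = 0.0698, so σ = 0.0698/1.282 = 0.05.
μ is the stated best guess, 0.15.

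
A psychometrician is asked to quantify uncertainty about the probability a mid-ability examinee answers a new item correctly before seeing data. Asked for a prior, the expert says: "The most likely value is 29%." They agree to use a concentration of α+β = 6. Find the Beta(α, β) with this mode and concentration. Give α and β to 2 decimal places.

α = 2.16, β = 3.84

For α,β > 1 the Beta mode is (α−1)/(α+β−2). With α+β = 6, the mode is (α−1)/4.
Set (α−1)/4 = 0.29 → α = 1 + 0.29·4 = 2.16.
β = 6 − α = 3.84.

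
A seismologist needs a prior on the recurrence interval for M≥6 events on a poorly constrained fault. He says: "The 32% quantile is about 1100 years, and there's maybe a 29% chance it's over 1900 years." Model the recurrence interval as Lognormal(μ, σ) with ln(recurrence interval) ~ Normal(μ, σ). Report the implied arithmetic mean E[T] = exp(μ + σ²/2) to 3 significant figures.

If T ~ Lognormal(μ,σ) then ln T ~ Normal(μ,σ), so the p-quantile of ln T is μ + z_p·σ.
ln(1100) = 7.003 and ln(1900) = 7.55; z_{0.32} = -0.4677, z_{0.71} = 0.5534.
σ = (7.55 − 7.003)/(0.5534 − (-0.4677)) = 0.535.
μ = 7.003 − (-0.4677)·0.535 = 7.253.
E[T] = exp(μ + σ²/2) = exp(7.253 + 0.1433) = 1630 years.

E[T] ≈ 1630 years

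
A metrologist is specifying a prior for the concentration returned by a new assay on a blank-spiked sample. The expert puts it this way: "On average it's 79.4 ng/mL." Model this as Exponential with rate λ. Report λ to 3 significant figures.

Exponential mean = 1/λ, so λ = 1/79.4 = 0.0126.

λ ≈ 0.0126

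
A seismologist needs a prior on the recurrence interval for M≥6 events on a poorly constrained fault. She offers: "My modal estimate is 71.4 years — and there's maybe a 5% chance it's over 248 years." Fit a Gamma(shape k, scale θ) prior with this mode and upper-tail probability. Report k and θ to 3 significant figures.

k ≈ 2.67, θ ≈ 42.8

Gamma(k,θ) with k>1 has mode (k−1)θ, so θ = 71.4/(k−1).
Need P(X < 248) = 0.95 with θ tied to k this way. Start at k = 2, θ = 71.4: P(X<248) ≈ 0.861.
Too low — raise k to concentrate. Iterating converges to k ≈ 2.67.
Then θ = 71.4/(2.67−1) ≈ 42.8.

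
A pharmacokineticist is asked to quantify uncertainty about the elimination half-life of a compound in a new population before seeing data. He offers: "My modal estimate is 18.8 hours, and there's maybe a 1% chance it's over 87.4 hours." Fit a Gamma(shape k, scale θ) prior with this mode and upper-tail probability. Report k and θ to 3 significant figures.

k ≈ 2.7, θ ≈ 11.1

Gamma(k,θ) with k>1 has mode (k−1)θ, so θ = 18.8/(k−1).
Need P(X < 87.4) = 0.99 with θ tied to k this way. Start at k = 2, θ = 18.8: P(X<87.4) ≈ 0.946.
Too low — raise k to concentrate. Iterating converges to k ≈ 2.7.
Then θ = 18.8/(2.7−1) ≈ 11.1.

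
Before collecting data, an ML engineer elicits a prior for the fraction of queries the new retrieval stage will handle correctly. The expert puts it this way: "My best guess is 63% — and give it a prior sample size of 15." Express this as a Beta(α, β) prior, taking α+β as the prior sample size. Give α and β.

α = 9.45, β = 5.55

Under the effective-sample-size interpretation, Beta(α, β) has prior mean α/(α+β) and prior sample size α+β.
So α+β = 15 and α/(α+β) = 0.63, giving α = 0.63·15 = 9.45 and β = 15 − 9.45 = 5.55.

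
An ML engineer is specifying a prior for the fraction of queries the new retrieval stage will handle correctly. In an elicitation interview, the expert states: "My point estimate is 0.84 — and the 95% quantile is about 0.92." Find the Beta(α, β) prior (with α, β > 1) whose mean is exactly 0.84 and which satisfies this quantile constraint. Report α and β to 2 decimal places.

α ≈ 37.34, β ≈ 7.11

With mean 0.84 fixed, write α = 0.84s, β = 0.16s where s = α+β.
Need P(θ < 0.92) = 0.95 under Beta(0.84s, 0.16s). Normal approximation: (q−m)/√(m(1−m)/s) ≈ z_{0.95} = 1.64, so s ≈ 0.84·0.16·(1.64)²/(0.92−0.84)² = 56.8.
At s = 56.8: P(θ<0.92) ≈ 0.970. Adjusting to match 0.95 gives s ≈ 44.45.
So α = 0.84·44.45 ≈ 37.34, β = 0.16·44.45 ≈ 7.11.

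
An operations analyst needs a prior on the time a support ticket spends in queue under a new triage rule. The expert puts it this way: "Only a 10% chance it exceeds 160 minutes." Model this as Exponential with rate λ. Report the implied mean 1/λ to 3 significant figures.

mean ≈ 69.5 minutes

P(T > 160.0) = e^(−λ·160.0) = 0.1, so λ = −ln(0.1)/160.0 = 0.0144.
Mean = 1/λ = 69.5 minutes.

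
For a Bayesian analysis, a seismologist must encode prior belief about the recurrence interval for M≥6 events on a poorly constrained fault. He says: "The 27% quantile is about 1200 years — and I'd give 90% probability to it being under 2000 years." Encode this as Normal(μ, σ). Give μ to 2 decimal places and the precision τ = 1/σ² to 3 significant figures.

The p-quantile of Normal(μ,σ) is μ + z_p·σ, with z_{0.27} = -0.6128 and z_{0.9} = 1.282.
Eliminate σ: μ = (z₂·x₁ − z₁·x₂)/(z₂ − z₁) = (1.282·1200 − (-0.6128)·2000)/1.894 = 1458.79.
Then σ = (x₂ − x₁)/(z₂ − z₁) = (2000 − 1200)/1.894 = 422.31.
Precision τ = 1/σ² = 1/422.3² = 5.61e-06.

μ = 1458.79, τ = 5.61e-06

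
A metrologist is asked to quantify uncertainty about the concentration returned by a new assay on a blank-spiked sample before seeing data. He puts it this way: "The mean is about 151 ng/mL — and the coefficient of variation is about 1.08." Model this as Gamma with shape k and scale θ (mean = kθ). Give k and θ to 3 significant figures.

For Gamma(k, scale θ): mean = kθ, variance = kθ², so CV = 1/√k.
CV = 1.08, hence k = 1/CV² = 0.857.
Then θ = mean/k = 151/0.857 = 176.

k ≈ 0.857, θ ≈ 176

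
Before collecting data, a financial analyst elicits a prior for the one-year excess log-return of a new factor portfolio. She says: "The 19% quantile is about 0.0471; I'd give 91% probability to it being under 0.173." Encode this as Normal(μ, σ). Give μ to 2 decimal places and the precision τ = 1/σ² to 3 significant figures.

For Normal(μ,σ), the p-quantile is μ + z_p·σ. Here z_{0.19} = -0.8779, z_{0.91} = 1.341.
So 0.0471 = μ − 0.8779σ and 0.173 = μ + 1.341σ.
Subtracting: σ = (0.173 − 0.0471)/(1.341 − (-0.8779)) = 0.06.
Then μ = 0.0471 − (-0.8779)·0.06 = 0.10.
Precision τ = 1/σ² = 1/0.05675² = 311.

μ = 0.10, τ = 311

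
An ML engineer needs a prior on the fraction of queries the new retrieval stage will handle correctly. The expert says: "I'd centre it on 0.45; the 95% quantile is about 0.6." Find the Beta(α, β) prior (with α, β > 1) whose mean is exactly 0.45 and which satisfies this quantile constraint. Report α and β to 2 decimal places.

α ≈ 13.35, β ≈ 16.31

With mean 0.45 fixed, write α = 0.45s, β = 0.55s where s = α+β.
Need P(θ < 0.6) = 0.95 under Beta(0.45s, 0.55s). Normal approximation: (q−m)/√(m(1−m)/s) ≈ z_{0.95} = 1.64, so s ≈ 0.45·0.55·(1.64)²/(0.6−0.45)² = 29.8.
At s = 29.8: P(θ<0.6) ≈ 0.950. Adjusting to match 0.95 gives s ≈ 29.66.
So α = 0.45·29.66 ≈ 13.35, β = 0.55·29.66 ≈ 16.31.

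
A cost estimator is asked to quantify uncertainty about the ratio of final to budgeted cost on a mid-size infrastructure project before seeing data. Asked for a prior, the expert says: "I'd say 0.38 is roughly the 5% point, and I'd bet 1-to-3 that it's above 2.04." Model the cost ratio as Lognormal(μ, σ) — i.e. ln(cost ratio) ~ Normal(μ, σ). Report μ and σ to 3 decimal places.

If T ~ Lognormal(μ,σ) then ln T ~ Normal(μ,σ), so the p-quantile of ln T is μ + z_p·σ.
ln(0.38) = -0.9676 and ln(2.04) = 0.7129; z_{0.05} = -1.645, z_{0.75} = 0.6745.
σ = (0.7129 − -0.9676)/(0.6745 − (-1.645)) = 0.725.
μ = -0.9676 − (-1.645)·0.725 = 0.224.

μ ≈ 0.224, σ ≈ 0.725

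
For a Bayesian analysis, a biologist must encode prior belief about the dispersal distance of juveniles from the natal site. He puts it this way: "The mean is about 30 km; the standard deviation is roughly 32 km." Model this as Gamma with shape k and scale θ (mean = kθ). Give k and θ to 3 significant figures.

k ≈ 0.879, θ ≈ 34.1

For Gamma(k, scale θ): mean = kθ, variance = kθ², so CV = 1/√k.
CV = SD/mean = 32/30 = 1.067, hence k = 1/CV² = 0.879.
Then θ = mean/k = 30/0.879 = 34.1.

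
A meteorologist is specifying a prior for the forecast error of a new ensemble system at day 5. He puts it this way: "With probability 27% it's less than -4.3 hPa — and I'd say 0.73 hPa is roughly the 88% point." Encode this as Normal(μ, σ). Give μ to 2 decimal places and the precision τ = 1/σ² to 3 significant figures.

μ = -2.58, τ = 0.126

For Normal(μ,σ), the p-quantile is μ + z_p·σ. Here z_{0.27} = -0.6128, z_{0.88} = 1.175.
So -4.3 = μ − 0.6128σ and 0.73 = μ + 1.175σ.
Subtracting: σ = (0.73 − -4.3)/(1.175 − (-0.6128)) = 2.81.
Then μ = -4.3 − (-0.6128)·2.81 = -2.58.
Precision τ = 1/σ² = 1/2.814² = 0.126.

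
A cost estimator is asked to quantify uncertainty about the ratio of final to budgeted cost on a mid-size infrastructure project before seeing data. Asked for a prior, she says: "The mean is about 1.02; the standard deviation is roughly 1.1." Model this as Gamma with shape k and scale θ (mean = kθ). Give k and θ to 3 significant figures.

For Gamma(k, scale θ): mean = kθ, variance = kθ², so CV = 1/√k.
CV = SD/mean = 1.1/1.02 = 1.078, hence k = 1/CV² = 0.86.
Then θ = mean/k = 1.02/0.86 = 1.19.

k ≈ 0.86, θ ≈ 1.19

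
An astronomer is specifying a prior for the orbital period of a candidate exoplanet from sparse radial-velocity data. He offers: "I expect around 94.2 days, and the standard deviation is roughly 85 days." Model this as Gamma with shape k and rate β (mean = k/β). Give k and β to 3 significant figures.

k ≈ 1.23, β ≈ 0.013

For Gamma(k, rate β): mean = k/β, variance = k/β², so CV = 1/√k.
CV = SD/mean = 85/94.2 = 0.9023, hence k = 1/CV² = 1.23.
Then β = k/mean = 1.23/94.2 = 0.013.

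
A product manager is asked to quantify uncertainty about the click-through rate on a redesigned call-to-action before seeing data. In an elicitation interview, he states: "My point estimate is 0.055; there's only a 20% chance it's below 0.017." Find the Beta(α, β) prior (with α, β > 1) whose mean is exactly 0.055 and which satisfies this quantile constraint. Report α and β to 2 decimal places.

α ≈ 1.30, β ≈ 22.42

With mean 0.055 fixed, write α = 0.055s, β = 0.945s where s = α+β.
Need P(θ < 0.017) = 0.2 under Beta(0.055s, 0.945s). Normal approximation: (q−m)/√(m(1−m)/s) ≈ z_{0.2} = -0.842, so s ≈ 0.055·0.945·(-0.842)²/(0.017−0.055)² = 25.5.
At s = 25.5: P(θ<0.017) ≈ 0.186. Adjusting to match 0.2 gives s ≈ 23.73.
So α = 0.055·23.73 ≈ 1.30, β = 0.945·23.73 ≈ 22.42.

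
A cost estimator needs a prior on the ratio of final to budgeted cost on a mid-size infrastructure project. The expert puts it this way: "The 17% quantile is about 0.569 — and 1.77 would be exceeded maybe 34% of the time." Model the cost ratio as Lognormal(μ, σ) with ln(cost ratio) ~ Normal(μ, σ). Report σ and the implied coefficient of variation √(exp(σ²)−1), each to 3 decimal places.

If T ~ Lognormal(μ,σ) then ln T ~ Normal(μ,σ), so the p-quantile of ln T is μ + z_p·σ.
ln(0.569) = -0.5639 and ln(1.77) = 0.571; z_{0.17} = -0.9542, z_{0.66} = 0.4125.
σ = (0.571 − -0.5639)/(0.4125 − (-0.9542)) = 0.830.
μ = -0.5639 − (-0.9542)·0.830 = 0.228.
CV = √(exp(σ²)−1) = √(exp(0.6896)−1) = 0.996.

σ ≈ 0.830, CV ≈ 0.996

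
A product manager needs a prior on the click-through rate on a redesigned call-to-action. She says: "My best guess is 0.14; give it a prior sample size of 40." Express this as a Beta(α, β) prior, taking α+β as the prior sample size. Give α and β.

α = 5.6, β = 34.4

Under the effective-sample-size interpretation, Beta(α, β) has prior mean α/(α+β) and prior sample size α+β.
So α+β = 40 and α/(α+β) = 0.14, giving α = 0.14·40 = 5.6 and β = 40 − 5.6 = 34.4.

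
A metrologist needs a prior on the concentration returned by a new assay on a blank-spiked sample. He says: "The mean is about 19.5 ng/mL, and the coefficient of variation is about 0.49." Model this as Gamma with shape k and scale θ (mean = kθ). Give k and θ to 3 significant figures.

k ≈ 4.16, θ ≈ 4.68

For Gamma(k, scale θ): mean = kθ, variance = kθ², so CV = 1/√k.
CV = 0.49, hence k = 1/CV² = 4.16.
Then θ = mean/k = 19.5/4.16 = 4.68.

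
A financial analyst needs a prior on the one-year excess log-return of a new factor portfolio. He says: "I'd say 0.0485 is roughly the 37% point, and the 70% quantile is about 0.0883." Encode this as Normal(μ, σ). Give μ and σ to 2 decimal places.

The p-quantile of Normal(μ,σ) is μ + z_p·σ, with z_{0.37} = -0.3319 and z_{0.7} = 0.5244.
Eliminate σ: μ = (z₂·x₁ − z₁·x₂)/(z₂ − z₁) = (0.5244·0.0485 − (-0.3319)·0.0883)/0.8563 = 0.06.
Then σ = (x₂ − x₁)/(z₂ − z₁) = (0.0883 − 0.0485)/0.8563 = 0.05.

μ = 0.06, σ = 0.05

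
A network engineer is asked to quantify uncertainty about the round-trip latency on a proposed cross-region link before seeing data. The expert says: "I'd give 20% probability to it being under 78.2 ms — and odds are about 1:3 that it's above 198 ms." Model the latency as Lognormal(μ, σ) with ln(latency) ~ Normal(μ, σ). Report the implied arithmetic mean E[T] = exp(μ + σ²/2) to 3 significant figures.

If T ~ Lognormal(μ,σ) then ln T ~ Normal(μ,σ), so the p-quantile of ln T is μ + z_p·σ.
ln(78.2) = 4.359 and ln(198) = 5.288; z_{0.2} = -0.8416, z_{0.75} = 0.6745.
σ = (5.288 − 4.359)/(0.6745 − (-0.8416)) = 0.613.
μ = 4.359 − (-0.8416)·0.613 = 4.875.
E[T] = exp(μ + σ²/2) = exp(4.875 + 0.1877) = 158 ms.

E[T] ≈ 158 ms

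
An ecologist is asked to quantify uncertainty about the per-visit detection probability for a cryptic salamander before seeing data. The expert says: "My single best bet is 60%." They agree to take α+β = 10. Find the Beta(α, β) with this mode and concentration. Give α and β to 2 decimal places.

α = 5.80, β = 4.20

For α,β > 1 the Beta mode is (α−1)/(α+β−2). With α+β = 10, the mode is (α−1)/8.
Set (α−1)/8 = 0.6 → α = 1 + 0.6·8 = 5.80.
β = 10 − α = 4.20.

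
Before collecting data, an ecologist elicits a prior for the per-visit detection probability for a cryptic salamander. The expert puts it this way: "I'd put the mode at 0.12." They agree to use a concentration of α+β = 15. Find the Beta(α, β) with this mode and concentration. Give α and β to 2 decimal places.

For α,β > 1 the Beta mode is (α−1)/(α+β−2). With α+β = 15, the mode is (α−1)/13.
Set (α−1)/13 = 0.12 → α = 1 + 0.12·13 = 2.56.
β = 15 − α = 12.44.

α = 2.56, β = 12.44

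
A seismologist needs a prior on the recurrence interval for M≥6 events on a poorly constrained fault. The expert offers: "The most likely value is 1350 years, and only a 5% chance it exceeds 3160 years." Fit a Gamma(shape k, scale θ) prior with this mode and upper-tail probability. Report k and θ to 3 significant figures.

k ≈ 4.78, θ ≈ 357

Gamma(k,θ) with k>1 has mode (k−1)θ, so θ = 1350/(k−1).
Need P(X < 3160) = 0.95 with θ tied to k this way. Start at k = 2, θ = 1350: P(X<3160) ≈ 0.678.
Too low — raise k to concentrate. Iterating converges to k ≈ 4.78.
Then θ = 1350/(4.78−1) ≈ 357.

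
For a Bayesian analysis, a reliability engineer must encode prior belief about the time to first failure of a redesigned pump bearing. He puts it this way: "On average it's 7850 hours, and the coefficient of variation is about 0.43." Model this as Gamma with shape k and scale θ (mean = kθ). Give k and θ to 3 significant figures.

k ≈ 5.41, θ ≈ 1450

For Gamma(k, scale θ): mean = kθ, variance = kθ², so CV = 1/√k.
CV = 0.43, hence k = 1/CV² = 5.41.
Then θ = mean/k = 7850/5.41 = 1450.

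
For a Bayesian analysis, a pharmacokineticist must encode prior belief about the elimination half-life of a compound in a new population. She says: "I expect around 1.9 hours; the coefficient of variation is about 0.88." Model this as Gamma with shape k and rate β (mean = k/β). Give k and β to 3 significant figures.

For Gamma(k, rate β): mean = k/β, variance = k/β², so CV = 1/√k.
CV = 0.88, hence k = 1/CV² = 1.29.
Then β = k/mean = 1.29/1.9 = 0.68.

k ≈ 1.29, β ≈ 0.68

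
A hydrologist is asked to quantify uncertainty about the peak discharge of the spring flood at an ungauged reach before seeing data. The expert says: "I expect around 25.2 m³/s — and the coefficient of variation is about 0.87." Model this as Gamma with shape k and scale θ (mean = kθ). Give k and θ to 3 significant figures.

For Gamma(k, scale θ): mean = kθ, variance = kθ², so CV = 1/√k.
CV = 0.87, hence k = 1/CV² = 1.32.
Then θ = mean/k = 25.2/1.32 = 19.1.

k ≈ 1.32, θ ≈ 19.1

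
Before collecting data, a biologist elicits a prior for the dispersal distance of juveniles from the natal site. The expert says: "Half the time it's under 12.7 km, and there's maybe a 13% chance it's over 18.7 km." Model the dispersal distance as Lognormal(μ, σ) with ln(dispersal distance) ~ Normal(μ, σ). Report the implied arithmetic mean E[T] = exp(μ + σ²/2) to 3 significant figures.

E[T] ≈ 13.5 km

If T ~ Lognormal(μ,σ) then ln T ~ Normal(μ,σ), so the p-quantile of ln T is μ + z_p·σ.
ln(12.7) = 2.542 and ln(18.7) = 2.929; z_{0.5} = 0, z_{0.87} = 1.126.
σ = (2.929 − 2.542)/(1.126 − (0)) = 0.344.
μ = 2.542 − (0)·0.344 = 2.542.
E[T] = exp(μ + σ²/2) = exp(2.542 + 0.0590) = 13.5 km.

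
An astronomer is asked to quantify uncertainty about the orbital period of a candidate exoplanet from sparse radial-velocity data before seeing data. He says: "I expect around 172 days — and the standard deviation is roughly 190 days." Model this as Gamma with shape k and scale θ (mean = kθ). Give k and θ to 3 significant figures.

k ≈ 0.82, θ ≈ 210

For Gamma(k, scale θ): mean = kθ, variance = kθ², so CV = 1/√k.
CV = SD/mean = 190/172 = 1.105, hence k = 1/CV² = 0.82.
Then θ = mean/k = 172/0.82 = 210.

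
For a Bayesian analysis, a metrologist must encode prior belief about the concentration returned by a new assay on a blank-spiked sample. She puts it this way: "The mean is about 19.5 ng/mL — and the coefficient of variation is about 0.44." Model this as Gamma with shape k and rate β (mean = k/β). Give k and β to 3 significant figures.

For Gamma(k, rate β): mean = k/β, variance = k/β², so CV = 1/√k.
CV = 0.44, hence k = 1/CV² = 5.17.
Then β = k/mean = 5.17/19.5 = 0.265.

k ≈ 5.17, β ≈ 0.265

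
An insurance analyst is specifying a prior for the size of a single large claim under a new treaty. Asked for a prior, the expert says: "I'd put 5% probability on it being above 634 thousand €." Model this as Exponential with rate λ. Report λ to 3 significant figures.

P(T > 634.0) = e^(−λ·634.0) = 0.05, so λ = −ln(0.05)/634.0 = 0.00473.

λ ≈ 0.00473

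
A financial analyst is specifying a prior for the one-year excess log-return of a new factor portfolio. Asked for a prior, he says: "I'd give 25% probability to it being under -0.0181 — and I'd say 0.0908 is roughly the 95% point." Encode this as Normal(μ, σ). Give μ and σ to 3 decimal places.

μ = 0.014, σ = 0.047

For Normal(μ,σ), the p-quantile is μ + z_p·σ. Here z_{0.25} = -0.6745, z_{0.95} = 1.645.
So -0.0181 = μ − 0.6745σ and 0.0908 = μ + 1.645σ.
Subtracting: σ = (0.0908 − -0.0181)/(1.645 − (-0.6745)) = 0.047.
Then μ = -0.0181 − (-0.6745)·0.047 = 0.014.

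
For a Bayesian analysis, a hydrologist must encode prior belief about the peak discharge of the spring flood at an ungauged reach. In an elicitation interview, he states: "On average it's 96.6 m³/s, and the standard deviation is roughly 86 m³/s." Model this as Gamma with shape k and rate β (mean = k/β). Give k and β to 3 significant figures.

k ≈ 1.26, β ≈ 0.0131

For Gamma(k, rate β): mean = k/β, variance = k/β², so CV = 1/√k.
CV = SD/mean = 86/96.6 = 0.8903, hence k = 1/CV² = 1.26.
Then β = k/mean = 1.26/96.6 = 0.0131.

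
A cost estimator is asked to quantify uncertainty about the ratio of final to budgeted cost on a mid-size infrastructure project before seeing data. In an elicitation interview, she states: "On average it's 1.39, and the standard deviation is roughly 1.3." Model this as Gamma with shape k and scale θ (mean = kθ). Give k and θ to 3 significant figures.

For Gamma(k, scale θ): mean = kθ, variance = kθ², so CV = 1/√k.
CV = SD/mean = 1.3/1.39 = 0.9353, hence k = 1/CV² = 1.14.
Then θ = mean/k = 1.39/1.14 = 1.22.

k ≈ 1.14, θ ≈ 1.22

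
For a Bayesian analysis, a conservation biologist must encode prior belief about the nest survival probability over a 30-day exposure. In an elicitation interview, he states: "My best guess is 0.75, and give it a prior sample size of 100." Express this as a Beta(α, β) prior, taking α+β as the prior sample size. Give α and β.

α = 75, β = 25

Under the effective-sample-size interpretation, Beta(α, β) has prior mean α/(α+β) and prior sample size α+β.
So α+β = 100 and α/(α+β) = 0.75, giving α = 0.75·100 = 75 and β = 100 − 75 = 25.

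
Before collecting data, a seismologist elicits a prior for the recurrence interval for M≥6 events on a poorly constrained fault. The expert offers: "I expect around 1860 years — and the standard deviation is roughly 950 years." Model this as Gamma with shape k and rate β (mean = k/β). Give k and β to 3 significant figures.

For Gamma(k, rate β): mean = k/β, variance = k/β², so CV = 1/√k.
CV = SD/mean = 950/1860 = 0.5108, hence k = 1/CV² = 3.83.
Then β = k/mean = 3.83/1860 = 0.00206.

k ≈ 3.83, β ≈ 0.00206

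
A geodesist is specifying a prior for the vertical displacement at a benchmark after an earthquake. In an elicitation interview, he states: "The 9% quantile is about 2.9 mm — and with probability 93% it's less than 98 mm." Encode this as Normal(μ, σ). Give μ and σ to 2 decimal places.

μ = 48.17, σ = 33.76

The p-quantile of Normal(μ,σ) is μ + z_p·σ, with z_{0.09} = -1.341 and z_{0.93} = 1.476.
Eliminate σ: μ = (z₂·x₁ − z₁·x₂)/(z₂ − z₁) = (1.476·2.9 − (-1.341)·98)/2.817 = 48.17.
Then σ = (x₂ − x₁)/(z₂ − z₁) = (98 − 2.9)/2.817 = 33.76.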